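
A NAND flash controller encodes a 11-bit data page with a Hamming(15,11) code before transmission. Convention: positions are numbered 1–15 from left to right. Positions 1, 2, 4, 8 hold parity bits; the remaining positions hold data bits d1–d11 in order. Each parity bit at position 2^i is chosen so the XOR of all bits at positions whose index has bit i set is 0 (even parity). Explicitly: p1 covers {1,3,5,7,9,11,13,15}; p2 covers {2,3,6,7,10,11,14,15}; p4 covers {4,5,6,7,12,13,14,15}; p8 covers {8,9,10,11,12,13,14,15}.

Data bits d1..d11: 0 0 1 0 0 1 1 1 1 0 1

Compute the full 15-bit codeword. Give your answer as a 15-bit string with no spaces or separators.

Place data at non-parity positions: p1 p2 0 p4 0 1 0 p8 0 1 1 1 1 0 1
p1 (pos 1,3,5,7,9,11,13,15): XOR of data positions = 0⊕0⊕0⊕0⊕1⊕1⊕1 = 1
p2 (pos 2,3,6,7,10,11,14,15): XOR of data positions = 0⊕1⊕0⊕1⊕1⊕0⊕1 = 0
p4 (pos 4,5,6,7,12,13,14,15): XOR of data positions = 0⊕1⊕0⊕1⊕1⊕0⊕1 = 0
p8 (pos 8,9,10,11,12,13,14,15): XOR of data positions = 0⊕1⊕1⊕1⊕1⊕0⊕1 = 1
Codeword: 100001010111101

100001010111101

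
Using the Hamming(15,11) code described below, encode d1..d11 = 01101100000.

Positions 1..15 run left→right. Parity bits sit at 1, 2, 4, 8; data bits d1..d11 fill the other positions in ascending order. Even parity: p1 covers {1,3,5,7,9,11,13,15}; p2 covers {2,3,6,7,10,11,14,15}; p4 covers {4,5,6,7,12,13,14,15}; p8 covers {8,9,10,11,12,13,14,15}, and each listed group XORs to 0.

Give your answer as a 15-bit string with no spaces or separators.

000011001100000

Place data at non-parity positions: p1 p2 0 p4 1 1 0 p8 1 1 0 0 0 0 0
p1 (pos 1,3,5,7,9,11,13,15): XOR of data positions = 0⊕1⊕0⊕1⊕0⊕0⊕0 = 0
p2 (pos 2,3,6,7,10,11,14,15): XOR of data positions = 0⊕1⊕0⊕1⊕0⊕0⊕0 = 0
p4 (pos 4,5,6,7,12,13,14,15): XOR of data positions = 1⊕1⊕0⊕0⊕0⊕0⊕0 = 0
p8 (pos 8,9,10,11,12,13,14,15): XOR of data positions = 1⊕1⊕0⊕0⊕0⊕0⊕0 = 0
Codeword: 000011001100000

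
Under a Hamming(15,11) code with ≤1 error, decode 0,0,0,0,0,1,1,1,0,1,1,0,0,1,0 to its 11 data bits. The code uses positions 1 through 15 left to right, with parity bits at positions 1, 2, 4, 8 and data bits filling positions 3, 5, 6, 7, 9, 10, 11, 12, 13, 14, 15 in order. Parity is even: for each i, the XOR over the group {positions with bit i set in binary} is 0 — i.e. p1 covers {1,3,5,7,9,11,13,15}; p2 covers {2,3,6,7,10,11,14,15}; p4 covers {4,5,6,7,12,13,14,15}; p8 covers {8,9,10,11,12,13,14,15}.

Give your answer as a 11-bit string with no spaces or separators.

00010110010

s1 (pos 1,3,5,7,9,11,13,15): 0⊕0⊕0⊕1⊕0⊕1⊕0⊕0 = 0
s2 (pos 2,3,6,7,10,11,14,15): 0⊕0⊕1⊕1⊕1⊕1⊕1⊕0 = 1
s4 (pos 4,5,6,7,12,13,14,15): 0⊕0⊕1⊕1⊕0⊕0⊕1⊕0 = 1
s8 (pos 8,9,10,11,12,13,14,15): 1⊕0⊕1⊕1⊕0⊕0⊕1⊕0 = 0
Syndrome s8…s1 = 0110 → error at position 6.
Flip position 6: 000001110110010 → 000000110110010
Read data bits from positions 3,5,6,7,9,10,11,12,13,14,15: 00010110010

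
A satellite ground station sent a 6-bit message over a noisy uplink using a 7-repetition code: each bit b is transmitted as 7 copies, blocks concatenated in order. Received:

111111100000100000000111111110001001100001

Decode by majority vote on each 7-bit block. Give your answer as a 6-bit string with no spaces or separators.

100100

Block 1 (1111111): 7 ones → 1
Block 2 (0000010): 1 one → 0
Block 3 (0000000): 0 ones → 0
Block 4 (1111111): 7 ones → 1
Block 5 (1000100): 2 ones → 0
Block 6 (1100001): 3 ones → 0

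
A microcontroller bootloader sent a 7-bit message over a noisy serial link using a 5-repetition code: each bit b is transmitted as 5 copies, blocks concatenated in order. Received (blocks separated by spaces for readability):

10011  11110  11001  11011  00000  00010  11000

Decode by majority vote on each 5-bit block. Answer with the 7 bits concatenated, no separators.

1111000

Block 1 (10011): 3 ones → 1
Block 2 (11110): 4 ones → 1
Block 3 (11001): 3 ones → 1
Block 4 (11011): 4 ones → 1
Block 5 (00000): 0 ones → 0
Block 6 (00010): 1 one → 0
Block 7 (11000): 2 ones → 0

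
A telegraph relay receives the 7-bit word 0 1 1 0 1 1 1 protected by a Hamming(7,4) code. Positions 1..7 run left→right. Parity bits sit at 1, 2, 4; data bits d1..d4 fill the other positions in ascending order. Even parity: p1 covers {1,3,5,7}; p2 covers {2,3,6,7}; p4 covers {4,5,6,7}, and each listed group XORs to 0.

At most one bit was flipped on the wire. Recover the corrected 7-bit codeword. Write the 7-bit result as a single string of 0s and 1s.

s1 (pos 1,3,5,7): 0⊕1⊕1⊕1 = 1
s2 (pos 2,3,6,7): 1⊕1⊕1⊕1 = 0
s4 (pos 4,5,6,7): 0⊕1⊕1⊕1 = 1
Syndrome s4…s1 = 101 → error at position 5.
Flip position 5: 0110111 → 0110011

0110011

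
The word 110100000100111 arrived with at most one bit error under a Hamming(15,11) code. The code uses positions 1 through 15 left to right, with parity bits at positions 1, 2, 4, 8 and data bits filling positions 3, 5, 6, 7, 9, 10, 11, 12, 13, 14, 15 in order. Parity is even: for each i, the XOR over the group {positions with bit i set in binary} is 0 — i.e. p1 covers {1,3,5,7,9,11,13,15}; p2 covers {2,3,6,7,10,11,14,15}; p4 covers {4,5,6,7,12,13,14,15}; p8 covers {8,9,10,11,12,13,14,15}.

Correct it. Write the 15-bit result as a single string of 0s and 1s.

010100000100111

s1 (pos 1,3,5,7,9,11,13,15): 1⊕0⊕0⊕0⊕0⊕0⊕1⊕1 = 1
s2 (pos 2,3,6,7,10,11,14,15): 1⊕0⊕0⊕0⊕1⊕0⊕1⊕1 = 0
s4 (pos 4,5,6,7,12,13,14,15): 1⊕0⊕0⊕0⊕0⊕1⊕1⊕1 = 0
s8 (pos 8,9,10,11,12,13,14,15): 0⊕0⊕1⊕0⊕0⊕1⊕1⊕1 = 0
Syndrome s8…s1 = 0001 → error at position 1.
Flip position 1: 110100000100111 → 010100000100111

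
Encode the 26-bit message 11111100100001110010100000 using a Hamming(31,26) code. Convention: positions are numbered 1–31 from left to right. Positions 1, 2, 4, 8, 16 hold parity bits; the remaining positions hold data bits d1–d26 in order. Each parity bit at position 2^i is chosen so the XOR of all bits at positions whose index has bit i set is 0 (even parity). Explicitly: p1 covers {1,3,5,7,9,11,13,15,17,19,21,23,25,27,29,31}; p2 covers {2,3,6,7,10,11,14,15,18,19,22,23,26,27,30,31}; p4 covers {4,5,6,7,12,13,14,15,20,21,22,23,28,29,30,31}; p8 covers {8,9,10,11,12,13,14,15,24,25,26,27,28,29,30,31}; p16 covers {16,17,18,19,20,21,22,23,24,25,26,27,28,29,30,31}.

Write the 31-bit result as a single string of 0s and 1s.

1010111111001001001110010100000

Place data at non-parity positions: p1 p2 1 p4 1 1 1 p8 1 1 0 0 1 0 0 p16 0 0 1 1 1 0 0 1 0 1 0 0 0 0 0
p1 (pos 1,3,5,7,9,11,13,15,17,19,21,23,25,27,29,31): XOR of data positions = 1⊕1⊕1⊕1⊕0⊕1⊕0⊕0⊕1⊕1⊕0⊕0⊕0⊕0⊕0 = 1
p2 (pos 2,3,6,7,10,11,14,15,18,19,22,23,26,27,30,31): XOR of data positions = 1⊕1⊕1⊕1⊕0⊕0⊕0⊕0⊕1⊕0⊕0⊕1⊕0⊕0⊕0 = 0
p4 (pos 4,5,6,7,12,13,14,15,20,21,22,23,28,29,30,31): XOR of data positions = 1⊕1⊕1⊕0⊕1⊕0⊕0⊕1⊕1⊕0⊕0⊕0⊕0⊕0⊕0 = 0
p8 (pos 8,9,10,11,12,13,14,15,24,25,26,27,28,29,30,31): XOR of data positions = 1⊕1⊕0⊕0⊕1⊕0⊕0⊕1⊕0⊕1⊕0⊕0⊕0⊕0⊕0 = 1
p16 (pos 16,17,18,19,20,21,22,23,24,25,26,27,28,29,30,31): XOR of data positions = 0⊕0⊕1⊕1⊕1⊕0⊕0⊕1⊕0⊕1⊕0⊕0⊕0⊕0⊕0 = 1
Codeword: 1010111111001001001110010100000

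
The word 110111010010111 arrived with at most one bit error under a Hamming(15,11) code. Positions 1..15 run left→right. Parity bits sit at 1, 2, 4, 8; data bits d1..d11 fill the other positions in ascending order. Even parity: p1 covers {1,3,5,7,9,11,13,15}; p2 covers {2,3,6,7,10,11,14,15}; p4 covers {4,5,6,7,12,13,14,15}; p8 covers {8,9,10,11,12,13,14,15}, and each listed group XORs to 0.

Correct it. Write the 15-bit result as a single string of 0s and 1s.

110111010000111

s1 (pos 1,3,5,7,9,11,13,15): 1⊕0⊕1⊕0⊕0⊕1⊕1⊕1 = 1
s2 (pos 2,3,6,7,10,11,14,15): 1⊕0⊕1⊕0⊕0⊕1⊕1⊕1 = 1
s4 (pos 4,5,6,7,12,13,14,15): 1⊕1⊕1⊕0⊕0⊕1⊕1⊕1 = 0
s8 (pos 8,9,10,11,12,13,14,15): 1⊕0⊕0⊕1⊕0⊕1⊕1⊕1 = 1
Syndrome s8…s1 = 1011 → error at position 11.
Flip position 11: 110111010010111 → 110111010000111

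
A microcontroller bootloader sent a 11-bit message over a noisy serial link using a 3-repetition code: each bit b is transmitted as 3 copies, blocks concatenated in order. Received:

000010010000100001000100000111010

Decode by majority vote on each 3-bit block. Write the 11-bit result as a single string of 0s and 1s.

Block 1 (000): 0 ones → 0
Block 2 (010): 1 one → 0
Block 3 (010): 1 one → 0
Block 4 (000): 0 ones → 0
Block 5 (100): 1 one → 0
Block 6 (001): 1 one → 0
Block 7 (000): 0 ones → 0
Block 8 (100): 1 one → 0
Block 9 (000): 0 ones → 0
Block 10 (111): 3 ones → 1
Block 11 (010): 1 one → 0

00000000010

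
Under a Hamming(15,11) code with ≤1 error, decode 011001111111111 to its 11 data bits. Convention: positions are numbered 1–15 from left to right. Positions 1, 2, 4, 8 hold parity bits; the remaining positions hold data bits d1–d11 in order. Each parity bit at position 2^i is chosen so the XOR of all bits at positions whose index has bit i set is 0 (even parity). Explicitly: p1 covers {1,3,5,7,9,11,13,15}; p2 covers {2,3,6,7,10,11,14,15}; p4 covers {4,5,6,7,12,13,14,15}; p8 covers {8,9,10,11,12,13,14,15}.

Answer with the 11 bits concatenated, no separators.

s1 (pos 1,3,5,7,9,11,13,15): 0⊕1⊕0⊕1⊕1⊕1⊕1⊕1 = 0
s2 (pos 2,3,6,7,10,11,14,15): 1⊕1⊕1⊕1⊕1⊕1⊕1⊕1 = 0
s4 (pos 4,5,6,7,12,13,14,15): 0⊕0⊕1⊕1⊕1⊕1⊕1⊕1 = 0
s8 (pos 8,9,10,11,12,13,14,15): 1⊕1⊕1⊕1⊕1⊕1⊕1⊕1 = 0
Syndrome s8…s1 = 0000 → no error.
Read data bits from positions 3,5,6,7,9,10,11,12,13,14,15: 10111111111

10111111111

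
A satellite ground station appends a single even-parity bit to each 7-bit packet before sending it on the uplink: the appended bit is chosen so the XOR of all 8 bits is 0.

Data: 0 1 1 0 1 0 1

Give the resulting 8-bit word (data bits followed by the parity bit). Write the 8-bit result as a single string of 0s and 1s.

01101010

XOR of the 7 data bits: 0⊕1⊕1⊕0⊕1⊕0⊕1 = 0
Parity bit = 0 (so all 8 bits XOR to 0).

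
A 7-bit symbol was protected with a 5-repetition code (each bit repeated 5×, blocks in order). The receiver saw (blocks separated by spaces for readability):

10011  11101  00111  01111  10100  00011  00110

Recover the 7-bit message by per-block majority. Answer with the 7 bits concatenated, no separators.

Block 1 (10011): 3 ones → 1
Block 2 (11101): 4 ones → 1
Block 3 (00111): 3 ones → 1
Block 4 (01111): 4 ones → 1
Block 5 (10100): 2 ones → 0
Block 6 (00011): 2 ones → 0
Block 7 (00110): 2 ones → 0

1111000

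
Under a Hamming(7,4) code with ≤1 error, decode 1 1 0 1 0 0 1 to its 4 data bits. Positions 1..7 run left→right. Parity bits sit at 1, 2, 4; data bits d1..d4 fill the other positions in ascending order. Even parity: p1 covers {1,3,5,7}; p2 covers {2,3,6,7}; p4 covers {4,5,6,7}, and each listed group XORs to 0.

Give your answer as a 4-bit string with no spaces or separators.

s1 (pos 1,3,5,7): 1⊕0⊕0⊕1 = 0
s2 (pos 2,3,6,7): 1⊕0⊕0⊕1 = 0
s4 (pos 4,5,6,7): 1⊕0⊕0⊕1 = 0
Syndrome s4…s1 = 000 → no error.
Read data bits from positions 3,5,6,7: 0001

0001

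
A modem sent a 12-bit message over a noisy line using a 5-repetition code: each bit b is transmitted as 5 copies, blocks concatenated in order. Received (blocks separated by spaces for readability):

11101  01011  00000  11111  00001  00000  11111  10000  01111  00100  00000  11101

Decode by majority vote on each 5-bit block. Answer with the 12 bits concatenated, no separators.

110100101001

Block 1 (11101): 4 ones → 1
Block 2 (01011): 3 ones → 1
Block 3 (00000): 0 ones → 0
Block 4 (11111): 5 ones → 1
Block 5 (00001): 1 one → 0
Block 6 (00000): 0 ones → 0
Block 7 (11111): 5 ones → 1
Block 8 (10000): 1 one → 0
Block 9 (01111): 4 ones → 1
Block 10 (00100): 1 one → 0
Block 11 (00000): 0 ones → 0
Block 12 (11101): 4 ones → 1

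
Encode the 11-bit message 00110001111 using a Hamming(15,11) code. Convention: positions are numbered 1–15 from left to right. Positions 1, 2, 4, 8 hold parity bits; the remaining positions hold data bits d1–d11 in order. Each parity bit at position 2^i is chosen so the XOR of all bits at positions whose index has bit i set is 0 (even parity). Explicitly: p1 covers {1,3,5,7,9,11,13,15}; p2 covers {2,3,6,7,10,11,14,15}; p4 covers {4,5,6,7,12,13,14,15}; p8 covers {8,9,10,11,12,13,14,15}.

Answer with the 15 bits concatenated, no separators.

Place data at non-parity positions: p1 p2 0 p4 0 1 1 p8 0 0 0 1 1 1 1
p1 (pos 1,3,5,7,9,11,13,15): XOR of data positions = 0⊕0⊕1⊕0⊕0⊕1⊕1 = 1
p2 (pos 2,3,6,7,10,11,14,15): XOR of data positions = 0⊕1⊕1⊕0⊕0⊕1⊕1 = 0
p4 (pos 4,5,6,7,12,13,14,15): XOR of data positions = 0⊕1⊕1⊕1⊕1⊕1⊕1 = 0
p8 (pos 8,9,10,11,12,13,14,15): XOR of data positions = 0⊕0⊕0⊕1⊕1⊕1⊕1 = 0
Codeword: 100001100001111

100001100001111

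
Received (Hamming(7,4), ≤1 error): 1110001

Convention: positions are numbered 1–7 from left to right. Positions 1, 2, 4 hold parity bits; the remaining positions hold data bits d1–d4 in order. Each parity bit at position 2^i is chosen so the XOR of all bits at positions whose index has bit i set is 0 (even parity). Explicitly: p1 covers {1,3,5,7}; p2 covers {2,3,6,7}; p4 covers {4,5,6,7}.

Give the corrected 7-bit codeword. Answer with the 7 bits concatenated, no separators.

s1 (pos 1,3,5,7): 1⊕1⊕0⊕1 = 1
s2 (pos 2,3,6,7): 1⊕1⊕0⊕1 = 1
s4 (pos 4,5,6,7): 0⊕0⊕0⊕1 = 1
Syndrome s4…s1 = 111 → error at position 7.
Flip position 7: 1110001 → 1110000

1110000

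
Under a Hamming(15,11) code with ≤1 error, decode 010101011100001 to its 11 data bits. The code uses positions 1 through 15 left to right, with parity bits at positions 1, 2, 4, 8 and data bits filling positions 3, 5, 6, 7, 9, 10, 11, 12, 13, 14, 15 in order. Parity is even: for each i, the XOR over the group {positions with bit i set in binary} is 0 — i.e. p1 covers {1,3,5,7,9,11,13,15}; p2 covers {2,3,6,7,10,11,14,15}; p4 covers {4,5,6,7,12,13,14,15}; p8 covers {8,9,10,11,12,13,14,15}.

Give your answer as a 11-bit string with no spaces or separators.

s1 (pos 1,3,5,7,9,11,13,15): 0⊕0⊕0⊕0⊕1⊕0⊕0⊕1 = 0
s2 (pos 2,3,6,7,10,11,14,15): 1⊕0⊕1⊕0⊕1⊕0⊕0⊕1 = 0
s4 (pos 4,5,6,7,12,13,14,15): 1⊕0⊕1⊕0⊕0⊕0⊕0⊕1 = 1
s8 (pos 8,9,10,11,12,13,14,15): 1⊕1⊕1⊕0⊕0⊕0⊕0⊕1 = 0
Syndrome s8…s1 = 0100 → error at position 4.
Flip position 4: 010101011100001 → 010001011100001
Read data bits from positions 3,5,6,7,9,10,11,12,13,14,15: 00101100001

00101100001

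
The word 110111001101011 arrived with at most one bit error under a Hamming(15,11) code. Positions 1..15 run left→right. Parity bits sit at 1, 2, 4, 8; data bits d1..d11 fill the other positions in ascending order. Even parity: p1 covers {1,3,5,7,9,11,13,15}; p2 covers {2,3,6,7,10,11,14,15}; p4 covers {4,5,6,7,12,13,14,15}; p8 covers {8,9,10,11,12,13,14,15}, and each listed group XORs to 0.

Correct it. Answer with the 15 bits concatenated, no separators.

s1 (pos 1,3,5,7,9,11,13,15): 1⊕0⊕1⊕0⊕1⊕0⊕0⊕1 = 0
s2 (pos 2,3,6,7,10,11,14,15): 1⊕0⊕1⊕0⊕1⊕0⊕1⊕1 = 1
s4 (pos 4,5,6,7,12,13,14,15): 1⊕1⊕1⊕0⊕1⊕0⊕1⊕1 = 0
s8 (pos 8,9,10,11,12,13,14,15): 0⊕1⊕1⊕0⊕1⊕0⊕1⊕1 = 1
Syndrome s8…s1 = 1010 → error at position 10.
Flip position 10: 110111001101011 → 110111001001011

110111001001011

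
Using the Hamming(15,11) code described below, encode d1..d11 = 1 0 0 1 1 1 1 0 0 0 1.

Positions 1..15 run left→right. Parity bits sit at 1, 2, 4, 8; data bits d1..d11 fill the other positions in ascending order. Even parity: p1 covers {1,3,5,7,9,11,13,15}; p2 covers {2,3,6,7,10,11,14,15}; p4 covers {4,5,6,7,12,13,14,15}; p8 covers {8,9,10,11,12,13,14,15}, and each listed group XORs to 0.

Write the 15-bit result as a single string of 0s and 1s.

111000101110001

Place data at non-parity positions: p1 p2 1 p4 0 0 1 p8 1 1 1 0 0 0 1
p1 (pos 1,3,5,7,9,11,13,15): XOR of data positions = 1⊕0⊕1⊕1⊕1⊕0⊕1 = 1
p2 (pos 2,3,6,7,10,11,14,15): XOR of data positions = 1⊕0⊕1⊕1⊕1⊕0⊕1 = 1
p4 (pos 4,5,6,7,12,13,14,15): XOR of data positions = 0⊕0⊕1⊕0⊕0⊕0⊕1 = 0
p8 (pos 8,9,10,11,12,13,14,15): XOR of data positions = 1⊕1⊕1⊕0⊕0⊕0⊕1 = 0
Codeword: 111000101110001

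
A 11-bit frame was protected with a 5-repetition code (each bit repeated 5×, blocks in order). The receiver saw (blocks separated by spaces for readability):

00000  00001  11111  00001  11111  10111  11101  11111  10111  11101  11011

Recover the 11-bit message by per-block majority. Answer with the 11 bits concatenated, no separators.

Block 1 (00000): 0 ones → 0
Block 2 (00001): 1 one → 0
Block 3 (11111): 5 ones → 1
Block 4 (00001): 1 one → 0
Block 5 (11111): 5 ones → 1
Block 6 (10111): 4 ones → 1
Block 7 (11101): 4 ones → 1
Block 8 (11111): 5 ones → 1
Block 9 (10111): 4 ones → 1
Block 10 (11101): 4 ones → 1
Block 11 (11011): 4 ones → 1

00101111111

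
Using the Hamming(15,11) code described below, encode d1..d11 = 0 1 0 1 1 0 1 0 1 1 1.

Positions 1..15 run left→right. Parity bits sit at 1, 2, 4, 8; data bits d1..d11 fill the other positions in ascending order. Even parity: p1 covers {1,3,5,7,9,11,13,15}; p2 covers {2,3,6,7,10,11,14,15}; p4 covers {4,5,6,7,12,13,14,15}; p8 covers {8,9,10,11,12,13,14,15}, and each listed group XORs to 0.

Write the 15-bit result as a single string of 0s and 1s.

Place data at non-parity positions: p1 p2 0 p4 1 0 1 p8 1 0 1 0 1 1 1
p1 (pos 1,3,5,7,9,11,13,15): XOR of data positions = 0⊕1⊕1⊕1⊕1⊕1⊕1 = 0
p2 (pos 2,3,6,7,10,11,14,15): XOR of data positions = 0⊕0⊕1⊕0⊕1⊕1⊕1 = 0
p4 (pos 4,5,6,7,12,13,14,15): XOR of data positions = 1⊕0⊕1⊕0⊕1⊕1⊕1 = 1
p8 (pos 8,9,10,11,12,13,14,15): XOR of data positions = 1⊕0⊕1⊕0⊕1⊕1⊕1 = 1
Codeword: 000110111010111

000110111010111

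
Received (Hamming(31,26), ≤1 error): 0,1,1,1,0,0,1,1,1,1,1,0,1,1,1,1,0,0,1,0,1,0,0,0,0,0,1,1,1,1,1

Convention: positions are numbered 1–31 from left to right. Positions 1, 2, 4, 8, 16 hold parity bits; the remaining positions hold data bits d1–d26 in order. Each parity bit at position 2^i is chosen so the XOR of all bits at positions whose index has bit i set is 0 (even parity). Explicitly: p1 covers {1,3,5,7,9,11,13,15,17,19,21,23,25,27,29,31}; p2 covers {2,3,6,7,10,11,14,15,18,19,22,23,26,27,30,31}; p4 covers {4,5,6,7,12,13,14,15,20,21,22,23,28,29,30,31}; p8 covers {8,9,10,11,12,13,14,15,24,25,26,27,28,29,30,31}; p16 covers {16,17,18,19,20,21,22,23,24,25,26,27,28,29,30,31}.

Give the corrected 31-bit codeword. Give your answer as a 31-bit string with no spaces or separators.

0101001111101111001010000011111

s1 (pos 1,3,5,7,9,11,13,15,17,19,21,23,25,27,29,31): 0⊕1⊕0⊕1⊕1⊕1⊕1⊕1⊕0⊕1⊕1⊕0⊕0⊕1⊕1⊕1 = 1
s2 (pos 2,3,6,7,10,11,14,15,18,19,22,23,26,27,30,31): 1⊕1⊕0⊕1⊕1⊕1⊕1⊕1⊕0⊕1⊕0⊕0⊕0⊕1⊕1⊕1 = 1
s4 (pos 4,5,6,7,12,13,14,15,20,21,22,23,28,29,30,31): 1⊕0⊕0⊕1⊕0⊕1⊕1⊕1⊕0⊕1⊕0⊕0⊕1⊕1⊕1⊕1 = 0
s8 (pos 8,9,10,11,12,13,14,15,24,25,26,27,28,29,30,31): 1⊕1⊕1⊕1⊕0⊕1⊕1⊕1⊕0⊕0⊕0⊕1⊕1⊕1⊕1⊕1 = 0
s16 (pos 16,17,18,19,20,21,22,23,24,25,26,27,28,29,30,31): 1⊕0⊕0⊕1⊕0⊕1⊕0⊕0⊕0⊕0⊕0⊕1⊕1⊕1⊕1⊕1 = 0
Syndrome s16…s1 = 00011 → error at position 3.
Flip position 3: 0111001111101111001010000011111 → 0101001111101111001010000011111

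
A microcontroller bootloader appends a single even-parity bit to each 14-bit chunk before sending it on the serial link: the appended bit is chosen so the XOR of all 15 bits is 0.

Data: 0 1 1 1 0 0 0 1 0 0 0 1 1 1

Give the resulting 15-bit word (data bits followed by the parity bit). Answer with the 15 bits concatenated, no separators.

011100010001111

XOR of the 14 data bits: 0⊕1⊕1⊕1⊕0⊕0⊕0⊕1⊕0⊕0⊕0⊕1⊕1⊕1 = 1
Parity bit = 1 (so all 15 bits XOR to 0).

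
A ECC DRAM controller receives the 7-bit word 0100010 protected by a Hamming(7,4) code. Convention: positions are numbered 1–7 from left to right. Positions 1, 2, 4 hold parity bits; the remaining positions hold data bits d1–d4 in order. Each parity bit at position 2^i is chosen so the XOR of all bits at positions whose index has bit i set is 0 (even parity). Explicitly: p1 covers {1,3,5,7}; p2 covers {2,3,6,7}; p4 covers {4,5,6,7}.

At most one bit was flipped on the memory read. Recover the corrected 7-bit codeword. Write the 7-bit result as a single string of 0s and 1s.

0101010

s1 (pos 1,3,5,7): 0⊕0⊕0⊕0 = 0
s2 (pos 2,3,6,7): 1⊕0⊕1⊕0 = 0
s4 (pos 4,5,6,7): 0⊕0⊕1⊕0 = 1
Syndrome s4…s1 = 100 → error at position 4.
Flip position 4: 0100010 → 0101010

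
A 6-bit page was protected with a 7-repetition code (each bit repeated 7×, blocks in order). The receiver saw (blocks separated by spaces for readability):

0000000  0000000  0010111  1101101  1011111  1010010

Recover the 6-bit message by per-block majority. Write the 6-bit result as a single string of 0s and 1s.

001110

Block 1 (0000000): 0 ones → 0
Block 2 (0000000): 0 ones → 0
Block 3 (0010111): 4 ones → 1
Block 4 (1101101): 5 ones → 1
Block 5 (1011111): 6 ones → 1
Block 6 (1010010): 3 ones → 0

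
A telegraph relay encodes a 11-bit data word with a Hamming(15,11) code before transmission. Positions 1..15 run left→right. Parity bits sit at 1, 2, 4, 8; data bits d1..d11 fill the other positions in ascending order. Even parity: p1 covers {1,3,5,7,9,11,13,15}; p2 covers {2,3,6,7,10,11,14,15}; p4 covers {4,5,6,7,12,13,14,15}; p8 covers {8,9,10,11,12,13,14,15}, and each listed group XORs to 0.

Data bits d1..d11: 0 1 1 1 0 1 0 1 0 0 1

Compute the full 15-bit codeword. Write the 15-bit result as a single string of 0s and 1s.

100111110101001

Place data at non-parity positions: p1 p2 0 p4 1 1 1 p8 0 1 0 1 0 0 1
p1 (pos 1,3,5,7,9,11,13,15): XOR of data positions = 0⊕1⊕1⊕0⊕0⊕0⊕1 = 1
p2 (pos 2,3,6,7,10,11,14,15): XOR of data positions = 0⊕1⊕1⊕1⊕0⊕0⊕1 = 0
p4 (pos 4,5,6,7,12,13,14,15): XOR of data positions = 1⊕1⊕1⊕1⊕0⊕0⊕1 = 1
p8 (pos 8,9,10,11,12,13,14,15): XOR of data positions = 0⊕1⊕0⊕1⊕0⊕0⊕1 = 1
Codeword: 100111110101001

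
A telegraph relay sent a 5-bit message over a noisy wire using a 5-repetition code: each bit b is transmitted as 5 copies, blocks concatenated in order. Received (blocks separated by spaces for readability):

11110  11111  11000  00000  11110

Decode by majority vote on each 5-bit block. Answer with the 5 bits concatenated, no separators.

11001

Block 1 (11110): 4 ones → 1
Block 2 (11111): 5 ones → 1
Block 3 (11000): 2 ones → 0
Block 4 (00000): 0 ones → 0
Block 5 (11110): 4 ones → 1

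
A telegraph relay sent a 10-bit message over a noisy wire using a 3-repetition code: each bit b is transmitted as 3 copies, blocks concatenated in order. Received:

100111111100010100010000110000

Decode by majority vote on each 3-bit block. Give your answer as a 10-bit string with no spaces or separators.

Block 1 (100): 1 one → 0
Block 2 (111): 3 ones → 1
Block 3 (111): 3 ones → 1
Block 4 (100): 1 one → 0
Block 5 (010): 1 one → 0
Block 6 (100): 1 one → 0
Block 7 (010): 1 one → 0
Block 8 (000): 0 ones → 0
Block 9 (110): 2 ones → 1
Block 10 (000): 0 ones → 0

0110000010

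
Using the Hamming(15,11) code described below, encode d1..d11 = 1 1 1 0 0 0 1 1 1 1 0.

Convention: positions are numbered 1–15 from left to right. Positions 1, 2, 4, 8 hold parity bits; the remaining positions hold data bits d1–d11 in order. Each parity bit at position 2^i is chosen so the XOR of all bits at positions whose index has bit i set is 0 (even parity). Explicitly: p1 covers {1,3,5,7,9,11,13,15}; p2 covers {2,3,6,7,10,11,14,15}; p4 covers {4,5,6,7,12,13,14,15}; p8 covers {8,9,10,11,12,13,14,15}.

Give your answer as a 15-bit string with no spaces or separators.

Place data at non-parity positions: p1 p2 1 p4 1 1 0 p8 0 0 1 1 1 1 0
p1 (pos 1,3,5,7,9,11,13,15): XOR of data positions = 1⊕1⊕0⊕0⊕1⊕1⊕0 = 0
p2 (pos 2,3,6,7,10,11,14,15): XOR of data positions = 1⊕1⊕0⊕0⊕1⊕1⊕0 = 0
p4 (pos 4,5,6,7,12,13,14,15): XOR of data positions = 1⊕1⊕0⊕1⊕1⊕1⊕0 = 1
p8 (pos 8,9,10,11,12,13,14,15): XOR of data positions = 0⊕0⊕1⊕1⊕1⊕1⊕0 = 0
Codeword: 001111000011110

001111000011110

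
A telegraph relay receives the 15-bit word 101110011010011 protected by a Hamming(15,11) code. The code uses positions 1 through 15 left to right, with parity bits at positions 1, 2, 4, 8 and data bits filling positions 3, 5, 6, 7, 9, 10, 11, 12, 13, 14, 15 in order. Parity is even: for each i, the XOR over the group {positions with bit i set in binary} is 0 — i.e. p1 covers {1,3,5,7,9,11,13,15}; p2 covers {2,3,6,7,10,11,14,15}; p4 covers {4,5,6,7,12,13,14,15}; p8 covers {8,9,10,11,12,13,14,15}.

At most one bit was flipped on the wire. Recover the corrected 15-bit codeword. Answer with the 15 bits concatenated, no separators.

101110001010011

s1 (pos 1,3,5,7,9,11,13,15): 1⊕1⊕1⊕0⊕1⊕1⊕0⊕1 = 0
s2 (pos 2,3,6,7,10,11,14,15): 0⊕1⊕0⊕0⊕0⊕1⊕1⊕1 = 0
s4 (pos 4,5,6,7,12,13,14,15): 1⊕1⊕0⊕0⊕0⊕0⊕1⊕1 = 0
s8 (pos 8,9,10,11,12,13,14,15): 1⊕1⊕0⊕1⊕0⊕0⊕1⊕1 = 1
Syndrome s8…s1 = 1000 → error at position 8.
Flip position 8: 101110011010011 → 101110001010011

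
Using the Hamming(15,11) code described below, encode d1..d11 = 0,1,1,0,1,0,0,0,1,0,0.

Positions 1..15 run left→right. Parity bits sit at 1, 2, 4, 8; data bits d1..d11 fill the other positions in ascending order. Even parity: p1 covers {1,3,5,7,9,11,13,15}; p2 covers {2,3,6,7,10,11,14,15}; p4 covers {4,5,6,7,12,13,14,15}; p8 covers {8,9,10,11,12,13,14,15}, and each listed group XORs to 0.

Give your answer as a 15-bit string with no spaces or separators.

110111001000100

Place data at non-parity positions: p1 p2 0 p4 1 1 0 p8 1 0 0 0 1 0 0
p1 (pos 1,3,5,7,9,11,13,15): XOR of data positions = 0⊕1⊕0⊕1⊕0⊕1⊕0 = 1
p2 (pos 2,3,6,7,10,11,14,15): XOR of data positions = 0⊕1⊕0⊕0⊕0⊕0⊕0 = 1
p4 (pos 4,5,6,7,12,13,14,15): XOR of data positions = 1⊕1⊕0⊕0⊕1⊕0⊕0 = 1
p8 (pos 8,9,10,11,12,13,14,15): XOR of data positions = 1⊕0⊕0⊕0⊕1⊕0⊕0 = 0
Codeword: 110111001000100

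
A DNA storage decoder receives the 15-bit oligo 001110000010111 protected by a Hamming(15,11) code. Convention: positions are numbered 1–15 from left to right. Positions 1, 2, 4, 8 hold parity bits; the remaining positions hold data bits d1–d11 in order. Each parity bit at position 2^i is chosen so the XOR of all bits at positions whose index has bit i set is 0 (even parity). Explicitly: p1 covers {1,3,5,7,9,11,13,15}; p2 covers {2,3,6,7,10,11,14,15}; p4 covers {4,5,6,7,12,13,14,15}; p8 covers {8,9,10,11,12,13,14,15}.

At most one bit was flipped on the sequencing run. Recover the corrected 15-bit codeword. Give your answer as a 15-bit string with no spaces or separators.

s1 (pos 1,3,5,7,9,11,13,15): 0⊕1⊕1⊕0⊕0⊕1⊕1⊕1 = 1
s2 (pos 2,3,6,7,10,11,14,15): 0⊕1⊕0⊕0⊕0⊕1⊕1⊕1 = 0
s4 (pos 4,5,6,7,12,13,14,15): 1⊕1⊕0⊕0⊕0⊕1⊕1⊕1 = 1
s8 (pos 8,9,10,11,12,13,14,15): 0⊕0⊕0⊕1⊕0⊕1⊕1⊕1 = 0
Syndrome s8…s1 = 0101 → error at position 5.
Flip position 5: 001110000010111 → 001100000010111

001100000010111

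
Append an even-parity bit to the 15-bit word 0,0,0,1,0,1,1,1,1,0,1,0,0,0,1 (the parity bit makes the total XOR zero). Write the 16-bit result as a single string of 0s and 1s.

0001011110100011

XOR of the 15 data bits: 0⊕0⊕0⊕1⊕0⊕1⊕1⊕1⊕1⊕0⊕1⊕0⊕0⊕0⊕1 = 1
Parity bit = 1 (so all 16 bits XOR to 0).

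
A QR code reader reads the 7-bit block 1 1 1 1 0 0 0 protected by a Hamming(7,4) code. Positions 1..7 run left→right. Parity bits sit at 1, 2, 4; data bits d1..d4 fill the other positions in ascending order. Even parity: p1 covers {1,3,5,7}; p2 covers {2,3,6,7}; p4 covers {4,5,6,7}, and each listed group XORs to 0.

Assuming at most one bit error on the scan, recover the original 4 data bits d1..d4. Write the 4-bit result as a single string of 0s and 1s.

s1 (pos 1,3,5,7): 1⊕1⊕0⊕0 = 0
s2 (pos 2,3,6,7): 1⊕1⊕0⊕0 = 0
s4 (pos 4,5,6,7): 1⊕0⊕0⊕0 = 1
Syndrome s4…s1 = 100 → error at position 4.
Flip position 4: 1111000 → 1110000
Read data bits from positions 3,5,6,7: 1000

1000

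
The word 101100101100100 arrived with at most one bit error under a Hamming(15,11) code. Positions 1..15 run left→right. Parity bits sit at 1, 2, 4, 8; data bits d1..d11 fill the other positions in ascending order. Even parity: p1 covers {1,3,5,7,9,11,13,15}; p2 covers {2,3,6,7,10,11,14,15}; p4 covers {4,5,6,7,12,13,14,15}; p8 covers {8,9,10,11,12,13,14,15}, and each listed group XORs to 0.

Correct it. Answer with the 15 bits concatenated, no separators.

s1 (pos 1,3,5,7,9,11,13,15): 1⊕1⊕0⊕1⊕1⊕0⊕1⊕0 = 1
s2 (pos 2,3,6,7,10,11,14,15): 0⊕1⊕0⊕1⊕1⊕0⊕0⊕0 = 1
s4 (pos 4,5,6,7,12,13,14,15): 1⊕0⊕0⊕1⊕0⊕1⊕0⊕0 = 1
s8 (pos 8,9,10,11,12,13,14,15): 0⊕1⊕1⊕0⊕0⊕1⊕0⊕0 = 1
Syndrome s8…s1 = 1111 → error at position 15.
Flip position 15: 101100101100100 → 101100101100101

101100101100101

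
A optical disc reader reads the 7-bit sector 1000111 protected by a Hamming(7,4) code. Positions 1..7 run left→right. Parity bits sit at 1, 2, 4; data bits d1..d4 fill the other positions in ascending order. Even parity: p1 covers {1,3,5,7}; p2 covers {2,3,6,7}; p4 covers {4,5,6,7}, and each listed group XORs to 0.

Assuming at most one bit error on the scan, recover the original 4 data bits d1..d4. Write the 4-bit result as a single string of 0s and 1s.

s1 (pos 1,3,5,7): 1⊕0⊕1⊕1 = 1
s2 (pos 2,3,6,7): 0⊕0⊕1⊕1 = 0
s4 (pos 4,5,6,7): 0⊕1⊕1⊕1 = 1
Syndrome s4…s1 = 101 → error at position 5.
Flip position 5: 1000111 → 1000011
Read data bits from positions 3,5,6,7: 0011

0011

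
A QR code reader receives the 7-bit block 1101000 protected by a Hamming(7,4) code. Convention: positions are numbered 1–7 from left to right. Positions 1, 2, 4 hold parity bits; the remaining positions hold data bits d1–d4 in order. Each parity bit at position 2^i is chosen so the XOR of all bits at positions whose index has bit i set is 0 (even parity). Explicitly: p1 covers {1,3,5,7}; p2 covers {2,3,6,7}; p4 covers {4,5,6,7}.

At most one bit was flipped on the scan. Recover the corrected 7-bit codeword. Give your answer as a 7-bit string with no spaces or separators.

s1 (pos 1,3,5,7): 1⊕0⊕0⊕0 = 1
s2 (pos 2,3,6,7): 1⊕0⊕0⊕0 = 1
s4 (pos 4,5,6,7): 1⊕0⊕0⊕0 = 1
Syndrome s4…s1 = 111 → error at position 7.
Flip position 7: 1101000 → 1101001

1101001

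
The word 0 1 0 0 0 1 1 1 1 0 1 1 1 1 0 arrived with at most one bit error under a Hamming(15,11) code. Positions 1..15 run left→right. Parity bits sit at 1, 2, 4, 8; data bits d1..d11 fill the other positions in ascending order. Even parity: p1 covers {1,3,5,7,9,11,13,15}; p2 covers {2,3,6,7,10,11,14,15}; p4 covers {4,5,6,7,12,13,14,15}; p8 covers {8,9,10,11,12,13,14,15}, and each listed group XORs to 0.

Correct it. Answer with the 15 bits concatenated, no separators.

s1 (pos 1,3,5,7,9,11,13,15): 0⊕0⊕0⊕1⊕1⊕1⊕1⊕0 = 0
s2 (pos 2,3,6,7,10,11,14,15): 1⊕0⊕1⊕1⊕0⊕1⊕1⊕0 = 1
s4 (pos 4,5,6,7,12,13,14,15): 0⊕0⊕1⊕1⊕1⊕1⊕1⊕0 = 1
s8 (pos 8,9,10,11,12,13,14,15): 1⊕1⊕0⊕1⊕1⊕1⊕1⊕0 = 0
Syndrome s8…s1 = 0110 → error at position 6.
Flip position 6: 010001111011110 → 010000111011110

010000111011110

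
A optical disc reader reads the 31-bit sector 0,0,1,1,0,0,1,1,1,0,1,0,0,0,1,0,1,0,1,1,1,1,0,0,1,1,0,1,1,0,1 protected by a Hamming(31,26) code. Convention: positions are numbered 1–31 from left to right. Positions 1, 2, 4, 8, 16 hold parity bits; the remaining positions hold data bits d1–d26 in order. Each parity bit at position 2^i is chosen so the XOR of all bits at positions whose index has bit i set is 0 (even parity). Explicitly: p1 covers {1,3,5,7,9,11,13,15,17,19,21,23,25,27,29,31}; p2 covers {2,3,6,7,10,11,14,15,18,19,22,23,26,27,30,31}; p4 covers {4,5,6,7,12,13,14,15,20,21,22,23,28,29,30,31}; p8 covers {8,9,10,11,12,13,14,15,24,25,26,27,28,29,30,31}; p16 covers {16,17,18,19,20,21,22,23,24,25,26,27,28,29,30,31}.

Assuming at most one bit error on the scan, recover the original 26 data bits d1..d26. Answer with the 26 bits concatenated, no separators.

s1 (pos 1,3,5,7,9,11,13,15,17,19,21,23,25,27,29,31): 0⊕1⊕0⊕1⊕1⊕1⊕0⊕1⊕1⊕1⊕1⊕0⊕1⊕0⊕1⊕1 = 1
s2 (pos 2,3,6,7,10,11,14,15,18,19,22,23,26,27,30,31): 0⊕1⊕0⊕1⊕0⊕1⊕0⊕1⊕0⊕1⊕1⊕0⊕1⊕0⊕0⊕1 = 0
s4 (pos 4,5,6,7,12,13,14,15,20,21,22,23,28,29,30,31): 1⊕0⊕0⊕1⊕0⊕0⊕0⊕1⊕1⊕1⊕1⊕0⊕1⊕1⊕0⊕1 = 1
s8 (pos 8,9,10,11,12,13,14,15,24,25,26,27,28,29,30,31): 1⊕1⊕0⊕1⊕0⊕0⊕0⊕1⊕0⊕1⊕1⊕0⊕1⊕1⊕0⊕1 = 1
s16 (pos 16,17,18,19,20,21,22,23,24,25,26,27,28,29,30,31): 0⊕1⊕0⊕1⊕1⊕1⊕1⊕0⊕0⊕1⊕1⊕0⊕1⊕1⊕0⊕1 = 0
Syndrome s16…s1 = 01101 → error at position 13.
Flip position 13: 0011001110100010101111001101101 → 0011001110101010101111001101101
Read data bits from positions 3,5,6,7,9,10,11,12,13,14,15,17,18,19,20,21,22,23,24,25,26,27,28,29,30,31: 10011010101101111001101101

10011010101101111001101101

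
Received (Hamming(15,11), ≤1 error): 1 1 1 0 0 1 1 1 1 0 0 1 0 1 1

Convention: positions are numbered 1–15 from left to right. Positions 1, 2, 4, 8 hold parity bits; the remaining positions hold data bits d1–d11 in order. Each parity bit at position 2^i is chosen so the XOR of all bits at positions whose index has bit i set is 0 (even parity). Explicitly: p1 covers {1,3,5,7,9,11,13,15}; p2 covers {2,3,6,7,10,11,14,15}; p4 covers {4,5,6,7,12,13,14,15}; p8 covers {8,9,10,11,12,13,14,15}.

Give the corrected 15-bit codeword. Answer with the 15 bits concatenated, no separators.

s1 (pos 1,3,5,7,9,11,13,15): 1⊕1⊕0⊕1⊕1⊕0⊕0⊕1 = 1
s2 (pos 2,3,6,7,10,11,14,15): 1⊕1⊕1⊕1⊕0⊕0⊕1⊕1 = 0
s4 (pos 4,5,6,7,12,13,14,15): 0⊕0⊕1⊕1⊕1⊕0⊕1⊕1 = 1
s8 (pos 8,9,10,11,12,13,14,15): 1⊕1⊕0⊕0⊕1⊕0⊕1⊕1 = 1
Syndrome s8…s1 = 1101 → error at position 13.
Flip position 13: 111001111001011 → 111001111001111

111001111001111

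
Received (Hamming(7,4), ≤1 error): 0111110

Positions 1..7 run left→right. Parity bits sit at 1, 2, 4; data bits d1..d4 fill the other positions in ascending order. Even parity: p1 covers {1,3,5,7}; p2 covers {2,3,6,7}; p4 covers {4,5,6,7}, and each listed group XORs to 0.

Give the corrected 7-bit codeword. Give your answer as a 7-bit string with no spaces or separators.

0111100

s1 (pos 1,3,5,7): 0⊕1⊕1⊕0 = 0
s2 (pos 2,3,6,7): 1⊕1⊕1⊕0 = 1
s4 (pos 4,5,6,7): 1⊕1⊕1⊕0 = 1
Syndrome s4…s1 = 110 → error at position 6.
Flip position 6: 0111110 → 0111100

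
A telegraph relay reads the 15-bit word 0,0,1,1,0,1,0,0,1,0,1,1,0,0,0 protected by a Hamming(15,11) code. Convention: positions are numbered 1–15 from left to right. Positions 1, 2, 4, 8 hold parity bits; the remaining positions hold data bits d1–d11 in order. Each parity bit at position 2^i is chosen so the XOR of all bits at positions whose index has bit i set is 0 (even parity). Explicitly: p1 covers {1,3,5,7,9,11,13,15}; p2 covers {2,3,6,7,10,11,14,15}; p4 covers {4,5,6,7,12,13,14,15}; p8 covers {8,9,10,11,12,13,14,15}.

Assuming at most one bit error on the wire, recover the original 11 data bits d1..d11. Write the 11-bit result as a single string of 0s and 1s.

10101011001

s1 (pos 1,3,5,7,9,11,13,15): 0⊕1⊕0⊕0⊕1⊕1⊕0⊕0 = 1
s2 (pos 2,3,6,7,10,11,14,15): 0⊕1⊕1⊕0⊕0⊕1⊕0⊕0 = 1
s4 (pos 4,5,6,7,12,13,14,15): 1⊕0⊕1⊕0⊕1⊕0⊕0⊕0 = 1
s8 (pos 8,9,10,11,12,13,14,15): 0⊕1⊕0⊕1⊕1⊕0⊕0⊕0 = 1
Syndrome s8…s1 = 1111 → error at position 15.
Flip position 15: 001101001011000 → 001101001011001
Read data bits from positions 3,5,6,7,9,10,11,12,13,14,15: 10101011001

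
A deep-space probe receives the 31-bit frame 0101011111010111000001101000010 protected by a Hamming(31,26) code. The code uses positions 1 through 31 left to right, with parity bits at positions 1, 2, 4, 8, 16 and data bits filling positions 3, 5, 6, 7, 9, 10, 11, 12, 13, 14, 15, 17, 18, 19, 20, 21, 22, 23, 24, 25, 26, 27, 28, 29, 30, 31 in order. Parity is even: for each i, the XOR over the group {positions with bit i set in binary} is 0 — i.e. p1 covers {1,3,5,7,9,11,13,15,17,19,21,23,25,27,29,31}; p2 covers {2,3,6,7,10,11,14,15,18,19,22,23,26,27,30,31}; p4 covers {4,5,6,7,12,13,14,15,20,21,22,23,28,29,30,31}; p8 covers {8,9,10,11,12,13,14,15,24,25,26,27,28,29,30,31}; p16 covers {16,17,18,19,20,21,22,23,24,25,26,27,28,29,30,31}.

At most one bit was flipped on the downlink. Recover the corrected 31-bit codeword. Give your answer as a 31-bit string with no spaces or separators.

s1 (pos 1,3,5,7,9,11,13,15,17,19,21,23,25,27,29,31): 0⊕0⊕0⊕1⊕1⊕0⊕0⊕1⊕0⊕0⊕0⊕1⊕1⊕0⊕0⊕0 = 1
s2 (pos 2,3,6,7,10,11,14,15,18,19,22,23,26,27,30,31): 1⊕0⊕1⊕1⊕1⊕0⊕1⊕1⊕0⊕0⊕1⊕1⊕0⊕0⊕1⊕0 = 1
s4 (pos 4,5,6,7,12,13,14,15,20,21,22,23,28,29,30,31): 1⊕0⊕1⊕1⊕1⊕0⊕1⊕1⊕0⊕0⊕1⊕1⊕0⊕0⊕1⊕0 = 1
s8 (pos 8,9,10,11,12,13,14,15,24,25,26,27,28,29,30,31): 1⊕1⊕1⊕0⊕1⊕0⊕1⊕1⊕0⊕1⊕0⊕0⊕0⊕0⊕1⊕0 = 0
s16 (pos 16,17,18,19,20,21,22,23,24,25,26,27,28,29,30,31): 1⊕0⊕0⊕0⊕0⊕0⊕1⊕1⊕0⊕1⊕0⊕0⊕0⊕0⊕1⊕0 = 1
Syndrome s16…s1 = 10111 → error at position 23.
Flip position 23: 0101011111010111000001101000010 → 0101011111010111000001001000010

0101011111010111000001001000010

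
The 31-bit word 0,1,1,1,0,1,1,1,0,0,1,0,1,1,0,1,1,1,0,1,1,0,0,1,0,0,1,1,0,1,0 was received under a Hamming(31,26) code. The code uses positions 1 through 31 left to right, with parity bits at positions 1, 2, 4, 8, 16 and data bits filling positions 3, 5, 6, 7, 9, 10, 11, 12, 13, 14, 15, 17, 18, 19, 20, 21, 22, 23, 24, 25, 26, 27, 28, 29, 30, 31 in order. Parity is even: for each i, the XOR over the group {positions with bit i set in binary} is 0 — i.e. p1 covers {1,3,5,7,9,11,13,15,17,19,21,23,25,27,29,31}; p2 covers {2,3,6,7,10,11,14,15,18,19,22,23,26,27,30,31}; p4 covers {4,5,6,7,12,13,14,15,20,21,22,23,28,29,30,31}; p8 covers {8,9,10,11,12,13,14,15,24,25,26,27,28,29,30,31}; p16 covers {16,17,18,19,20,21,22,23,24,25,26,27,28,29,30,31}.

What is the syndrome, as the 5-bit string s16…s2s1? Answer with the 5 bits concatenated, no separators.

10111

s1 (pos 1,3,5,7,9,11,13,15,17,19,21,23,25,27,29,31): 0⊕1⊕0⊕1⊕0⊕1⊕1⊕0⊕1⊕0⊕1⊕0⊕0⊕1⊕0⊕0 = 1
s2 (pos 2,3,6,7,10,11,14,15,18,19,22,23,26,27,30,31): 1⊕1⊕1⊕1⊕0⊕1⊕1⊕0⊕1⊕0⊕0⊕0⊕0⊕1⊕1⊕0 = 1
s4 (pos 4,5,6,7,12,13,14,15,20,21,22,23,28,29,30,31): 1⊕0⊕1⊕1⊕0⊕1⊕1⊕0⊕1⊕1⊕0⊕0⊕1⊕0⊕1⊕0 = 1
s8 (pos 8,9,10,11,12,13,14,15,24,25,26,27,28,29,30,31): 1⊕0⊕0⊕1⊕0⊕1⊕1⊕0⊕1⊕0⊕0⊕1⊕1⊕0⊕1⊕0 = 0
s16 (pos 16,17,18,19,20,21,22,23,24,25,26,27,28,29,30,31): 1⊕1⊕1⊕0⊕1⊕1⊕0⊕0⊕1⊕0⊕0⊕1⊕1⊕0⊕1⊕0 = 1
Syndrome s16…s1 = 10111 → error at position 23.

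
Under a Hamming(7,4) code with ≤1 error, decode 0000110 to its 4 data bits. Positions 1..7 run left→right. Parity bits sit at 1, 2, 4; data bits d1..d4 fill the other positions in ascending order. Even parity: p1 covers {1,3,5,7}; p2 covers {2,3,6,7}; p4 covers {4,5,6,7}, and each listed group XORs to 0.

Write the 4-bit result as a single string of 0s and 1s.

s1 (pos 1,3,5,7): 0⊕0⊕1⊕0 = 1
s2 (pos 2,3,6,7): 0⊕0⊕1⊕0 = 1
s4 (pos 4,5,6,7): 0⊕1⊕1⊕0 = 0
Syndrome s4…s1 = 011 → error at position 3.
Flip position 3: 0000110 → 0010110
Read data bits from positions 3,5,6,7: 1110

1110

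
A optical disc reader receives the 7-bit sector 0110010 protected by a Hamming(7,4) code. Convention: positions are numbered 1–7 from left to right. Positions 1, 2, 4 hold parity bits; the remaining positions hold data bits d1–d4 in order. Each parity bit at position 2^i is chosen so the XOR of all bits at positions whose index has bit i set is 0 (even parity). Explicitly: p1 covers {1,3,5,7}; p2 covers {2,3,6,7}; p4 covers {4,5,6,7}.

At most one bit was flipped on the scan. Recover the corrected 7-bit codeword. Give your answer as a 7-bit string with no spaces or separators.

s1 (pos 1,3,5,7): 0⊕1⊕0⊕0 = 1
s2 (pos 2,3,6,7): 1⊕1⊕1⊕0 = 1
s4 (pos 4,5,6,7): 0⊕0⊕1⊕0 = 1
Syndrome s4…s1 = 111 → error at position 7.
Flip position 7: 0110010 → 0110011

0110011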